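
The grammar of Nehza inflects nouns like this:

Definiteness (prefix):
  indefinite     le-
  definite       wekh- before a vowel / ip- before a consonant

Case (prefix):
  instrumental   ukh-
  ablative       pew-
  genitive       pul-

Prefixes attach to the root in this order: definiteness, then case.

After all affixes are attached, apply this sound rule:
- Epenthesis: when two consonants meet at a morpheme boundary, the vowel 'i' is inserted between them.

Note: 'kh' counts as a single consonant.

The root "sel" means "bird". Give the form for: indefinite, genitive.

pulilesel

Attach definiteness indefinite le- → lesel.
Attach case genitive pul- → pullesel.
Apply epenthesis: pullesel → pulilesel.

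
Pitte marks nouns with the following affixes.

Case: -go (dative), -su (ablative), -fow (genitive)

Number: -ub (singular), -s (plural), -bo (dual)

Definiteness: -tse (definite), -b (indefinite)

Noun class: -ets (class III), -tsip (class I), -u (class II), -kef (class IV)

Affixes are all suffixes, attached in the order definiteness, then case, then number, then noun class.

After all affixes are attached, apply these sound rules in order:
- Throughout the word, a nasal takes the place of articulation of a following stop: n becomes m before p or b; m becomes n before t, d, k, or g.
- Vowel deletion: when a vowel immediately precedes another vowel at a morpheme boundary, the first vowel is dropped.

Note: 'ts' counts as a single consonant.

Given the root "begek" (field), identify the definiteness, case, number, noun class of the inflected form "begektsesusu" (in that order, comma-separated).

Segment: begek-tse-su-s-u.
definiteness: -tse → definite.
case: -su → ablative.
number: -s → plural.
noun class: -u → class II.

definite, ablative, plural, class II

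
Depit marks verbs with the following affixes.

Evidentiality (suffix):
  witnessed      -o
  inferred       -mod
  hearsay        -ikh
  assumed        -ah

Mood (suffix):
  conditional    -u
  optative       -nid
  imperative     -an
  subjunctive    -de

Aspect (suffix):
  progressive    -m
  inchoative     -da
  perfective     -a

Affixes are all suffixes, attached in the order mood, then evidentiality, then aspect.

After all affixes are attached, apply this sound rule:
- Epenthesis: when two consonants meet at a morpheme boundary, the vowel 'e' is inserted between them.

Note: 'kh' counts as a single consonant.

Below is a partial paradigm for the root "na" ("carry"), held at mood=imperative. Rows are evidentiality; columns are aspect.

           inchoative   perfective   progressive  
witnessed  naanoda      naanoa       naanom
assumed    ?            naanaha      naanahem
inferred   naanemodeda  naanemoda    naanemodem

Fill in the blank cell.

naanaheda

Attach mood imperative -an → naan.
Attach evidentiality assumed -ah → naanah.
Attach aspect inchoative -da → naanahda.
Apply epenthesis: naanahda → naanaheda.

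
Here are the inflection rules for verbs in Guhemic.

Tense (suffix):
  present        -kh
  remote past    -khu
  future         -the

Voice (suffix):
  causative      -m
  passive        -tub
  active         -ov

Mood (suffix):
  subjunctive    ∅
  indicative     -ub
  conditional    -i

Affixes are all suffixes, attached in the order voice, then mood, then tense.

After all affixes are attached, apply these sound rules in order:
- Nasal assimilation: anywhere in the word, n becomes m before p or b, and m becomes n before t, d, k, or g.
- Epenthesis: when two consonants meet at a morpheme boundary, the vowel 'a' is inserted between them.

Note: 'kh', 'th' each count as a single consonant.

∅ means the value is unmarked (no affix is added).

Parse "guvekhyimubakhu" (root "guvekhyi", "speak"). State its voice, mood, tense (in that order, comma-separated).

Segment: guvekhyi-m-ub-khu.
voice: -m → causative.
mood: -ub → indicative.
tense: -khu → remote past.

causative, indicative, remote past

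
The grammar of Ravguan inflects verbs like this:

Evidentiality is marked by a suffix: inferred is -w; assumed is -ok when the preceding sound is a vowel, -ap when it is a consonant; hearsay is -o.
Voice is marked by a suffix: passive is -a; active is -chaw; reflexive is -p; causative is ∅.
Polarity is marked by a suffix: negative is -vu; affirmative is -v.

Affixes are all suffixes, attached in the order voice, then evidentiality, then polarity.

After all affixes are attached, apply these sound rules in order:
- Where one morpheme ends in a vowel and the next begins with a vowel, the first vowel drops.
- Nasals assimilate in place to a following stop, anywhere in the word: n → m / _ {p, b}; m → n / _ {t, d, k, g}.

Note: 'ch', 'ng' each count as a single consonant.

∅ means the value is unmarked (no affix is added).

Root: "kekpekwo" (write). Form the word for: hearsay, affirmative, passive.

kekpekwov

Attach voice passive -a → kekpekwoa.
Attach evidentiality hearsay -o → kekpekwoao.
Attach polarity affirmative -v → kekpekwoaov.
Apply vowel deletion: kekpekwoaov → kekpekwov.
Nasal assimilation: no change.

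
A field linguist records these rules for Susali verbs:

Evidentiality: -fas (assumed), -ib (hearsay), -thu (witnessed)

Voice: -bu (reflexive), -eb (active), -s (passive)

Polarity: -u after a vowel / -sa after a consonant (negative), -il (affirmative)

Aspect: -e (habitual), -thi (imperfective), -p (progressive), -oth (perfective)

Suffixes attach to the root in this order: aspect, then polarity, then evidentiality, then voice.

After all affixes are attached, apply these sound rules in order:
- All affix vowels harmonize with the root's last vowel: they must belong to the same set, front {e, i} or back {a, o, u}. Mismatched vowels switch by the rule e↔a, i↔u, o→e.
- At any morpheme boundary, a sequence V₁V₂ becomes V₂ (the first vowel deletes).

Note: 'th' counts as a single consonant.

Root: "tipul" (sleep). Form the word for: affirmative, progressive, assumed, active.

Attach aspect progressive -p → tipulp.
Attach polarity affirmative -il → tipulpil.
Attach evidentiality assumed -fas → tipulpilfas.
Attach voice active -eb → tipulpilfaseb.
Apply vowel harmony: tipulpilfaseb → tipulpulfasab.
Vowel deletion: no change.

tipulpulfasab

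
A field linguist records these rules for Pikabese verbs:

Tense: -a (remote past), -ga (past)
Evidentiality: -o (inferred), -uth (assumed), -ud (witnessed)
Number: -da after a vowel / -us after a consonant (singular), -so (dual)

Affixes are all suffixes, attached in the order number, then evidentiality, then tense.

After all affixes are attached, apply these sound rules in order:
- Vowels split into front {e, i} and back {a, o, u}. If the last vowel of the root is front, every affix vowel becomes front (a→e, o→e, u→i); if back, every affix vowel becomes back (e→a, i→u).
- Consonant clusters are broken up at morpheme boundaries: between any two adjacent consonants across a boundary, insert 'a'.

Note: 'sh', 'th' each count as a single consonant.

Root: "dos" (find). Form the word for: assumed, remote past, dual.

dosasoutha

Attach number dual -so → dosso.
Attach evidentiality assumed -uth → dossouth.
Attach tense remote past -a → dossoutha.
Vowel harmony: no change.
Apply epenthesis: dossoutha → dosasoutha.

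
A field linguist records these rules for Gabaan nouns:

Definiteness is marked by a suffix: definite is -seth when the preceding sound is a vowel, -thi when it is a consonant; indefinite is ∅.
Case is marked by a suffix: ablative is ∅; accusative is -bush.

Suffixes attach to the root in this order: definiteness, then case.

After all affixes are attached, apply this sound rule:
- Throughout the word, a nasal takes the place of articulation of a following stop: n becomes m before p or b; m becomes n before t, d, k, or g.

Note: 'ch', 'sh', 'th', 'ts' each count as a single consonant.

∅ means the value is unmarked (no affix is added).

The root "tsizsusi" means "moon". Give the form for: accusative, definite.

tsizsusisethbush

Attach definiteness definite -seth (after vowel 'i') → tsizsusiseth.
Attach case accusative -bush → tsizsusisethbush.
Nasal assimilation: no change.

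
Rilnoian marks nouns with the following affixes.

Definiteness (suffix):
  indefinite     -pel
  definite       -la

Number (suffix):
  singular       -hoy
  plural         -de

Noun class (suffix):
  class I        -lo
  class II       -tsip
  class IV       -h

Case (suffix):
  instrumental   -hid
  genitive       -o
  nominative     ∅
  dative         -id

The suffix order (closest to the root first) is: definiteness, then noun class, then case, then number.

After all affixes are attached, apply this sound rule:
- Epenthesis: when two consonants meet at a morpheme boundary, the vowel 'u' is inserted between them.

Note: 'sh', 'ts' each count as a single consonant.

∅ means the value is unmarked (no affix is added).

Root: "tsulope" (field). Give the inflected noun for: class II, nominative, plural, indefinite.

Attach definiteness indefinite -pel → tsulopepel.
Attach noun class class II -tsip → tsulopepeltsip.
case = nominative: zero marking, form stays tsulopepeltsip.
Attach number plural -de → tsulopepeltsipde.
Apply epenthesis: tsulopepeltsipde → tsulopepelutsipude.

tsulopepelutsipude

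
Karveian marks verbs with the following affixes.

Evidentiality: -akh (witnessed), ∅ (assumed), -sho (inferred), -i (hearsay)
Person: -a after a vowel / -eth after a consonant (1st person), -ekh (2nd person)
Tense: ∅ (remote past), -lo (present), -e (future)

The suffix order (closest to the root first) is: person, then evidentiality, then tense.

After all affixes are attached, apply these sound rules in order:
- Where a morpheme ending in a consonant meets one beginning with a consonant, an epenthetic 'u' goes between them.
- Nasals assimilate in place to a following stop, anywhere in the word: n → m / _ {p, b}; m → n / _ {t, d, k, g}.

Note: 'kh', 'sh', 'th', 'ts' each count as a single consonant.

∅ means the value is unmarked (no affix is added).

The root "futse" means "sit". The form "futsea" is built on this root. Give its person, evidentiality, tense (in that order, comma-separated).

1st person, assumed, remote past

Segment: futse-a.
person: -a/eth → 1st person.
evidentiality: ∅ → assumed.
tense: ∅ → remote past.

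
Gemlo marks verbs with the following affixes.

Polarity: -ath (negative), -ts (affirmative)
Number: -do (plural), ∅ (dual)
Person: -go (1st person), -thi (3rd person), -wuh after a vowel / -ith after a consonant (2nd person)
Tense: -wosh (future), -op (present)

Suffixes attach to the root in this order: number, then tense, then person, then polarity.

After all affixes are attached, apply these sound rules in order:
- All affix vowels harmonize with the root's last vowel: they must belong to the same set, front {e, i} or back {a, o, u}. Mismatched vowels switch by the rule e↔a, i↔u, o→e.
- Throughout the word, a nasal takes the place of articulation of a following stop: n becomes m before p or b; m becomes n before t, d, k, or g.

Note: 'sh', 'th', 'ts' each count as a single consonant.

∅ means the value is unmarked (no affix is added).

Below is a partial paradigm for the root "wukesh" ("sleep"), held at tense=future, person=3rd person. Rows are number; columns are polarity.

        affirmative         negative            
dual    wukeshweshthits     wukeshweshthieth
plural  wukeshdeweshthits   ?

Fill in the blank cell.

Attach number plural -do → wukeshdo.
Attach tense future -wosh → wukeshdowosh.
Attach person 3rd person -thi → wukeshdowoshthi.
Attach polarity negative -ath → wukeshdowoshthiath.
Apply vowel harmony: wukeshdowoshthiath → wukeshdeweshthieth.
Nasal assimilation: no change.

wukeshdeweshthieth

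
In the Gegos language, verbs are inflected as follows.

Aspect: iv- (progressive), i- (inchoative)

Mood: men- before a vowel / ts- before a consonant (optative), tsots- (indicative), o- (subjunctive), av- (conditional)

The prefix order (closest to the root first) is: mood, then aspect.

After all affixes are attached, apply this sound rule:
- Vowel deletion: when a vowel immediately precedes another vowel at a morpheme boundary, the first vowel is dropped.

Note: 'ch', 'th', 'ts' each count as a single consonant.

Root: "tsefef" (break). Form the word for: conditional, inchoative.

Attach mood conditional av- → avtsefef.
Attach aspect inchoative i- → iavtsefef.
Apply vowel deletion: iavtsefef → avtsefef.

avtsefef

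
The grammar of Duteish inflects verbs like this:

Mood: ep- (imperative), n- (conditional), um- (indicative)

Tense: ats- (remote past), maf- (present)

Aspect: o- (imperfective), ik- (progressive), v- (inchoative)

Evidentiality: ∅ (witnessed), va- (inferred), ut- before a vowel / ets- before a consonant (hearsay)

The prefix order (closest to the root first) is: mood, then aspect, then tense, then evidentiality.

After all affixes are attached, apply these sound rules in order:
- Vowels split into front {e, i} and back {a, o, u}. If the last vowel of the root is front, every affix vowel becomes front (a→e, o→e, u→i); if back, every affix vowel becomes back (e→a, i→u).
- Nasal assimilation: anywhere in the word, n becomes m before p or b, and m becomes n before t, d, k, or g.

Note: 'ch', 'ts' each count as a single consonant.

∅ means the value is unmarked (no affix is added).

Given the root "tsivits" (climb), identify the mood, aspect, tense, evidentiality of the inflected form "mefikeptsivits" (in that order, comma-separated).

imperative, progressive, present, witnessed

Segment: maf-ik-ep-tsivits.
mood: ep- → imperative.
aspect: ik- → progressive.
tense: maf- → present.
evidentiality: ∅ → witnessed.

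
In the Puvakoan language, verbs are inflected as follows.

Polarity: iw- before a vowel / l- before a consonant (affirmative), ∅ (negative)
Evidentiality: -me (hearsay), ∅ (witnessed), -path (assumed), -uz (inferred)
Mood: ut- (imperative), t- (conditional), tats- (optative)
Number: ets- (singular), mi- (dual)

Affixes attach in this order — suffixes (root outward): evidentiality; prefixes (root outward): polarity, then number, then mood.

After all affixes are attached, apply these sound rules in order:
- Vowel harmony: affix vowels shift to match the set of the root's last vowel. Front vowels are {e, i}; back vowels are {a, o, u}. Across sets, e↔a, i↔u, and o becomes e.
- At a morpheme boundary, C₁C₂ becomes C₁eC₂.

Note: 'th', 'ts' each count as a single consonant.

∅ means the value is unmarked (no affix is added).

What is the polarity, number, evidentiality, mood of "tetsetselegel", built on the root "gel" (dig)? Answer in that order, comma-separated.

Segment: tats-ets-l-gel.
polarity: iw/l- → affirmative.
number: ets- → singular.
evidentiality: ∅ → witnessed.
mood: tats- → optative.

affirmative, singular, witnessed, optative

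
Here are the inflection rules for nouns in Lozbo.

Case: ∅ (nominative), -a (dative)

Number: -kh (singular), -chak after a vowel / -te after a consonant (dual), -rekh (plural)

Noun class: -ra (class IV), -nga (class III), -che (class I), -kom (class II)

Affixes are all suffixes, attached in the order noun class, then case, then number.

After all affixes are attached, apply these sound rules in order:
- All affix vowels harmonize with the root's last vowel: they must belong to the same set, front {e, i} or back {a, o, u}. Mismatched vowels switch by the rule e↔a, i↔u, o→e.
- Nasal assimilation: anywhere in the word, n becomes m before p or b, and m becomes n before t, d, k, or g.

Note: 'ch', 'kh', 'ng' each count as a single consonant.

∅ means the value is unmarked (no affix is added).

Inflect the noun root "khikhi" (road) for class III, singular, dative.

khikhingeekh

Attach noun class class III -nga → khikhinga.
Attach case dative -a → khikhingaa.
Attach number singular -kh → khikhingaakh.
Apply vowel harmony: khikhingaakh → khikhingeekh.
Nasal assimilation: no change.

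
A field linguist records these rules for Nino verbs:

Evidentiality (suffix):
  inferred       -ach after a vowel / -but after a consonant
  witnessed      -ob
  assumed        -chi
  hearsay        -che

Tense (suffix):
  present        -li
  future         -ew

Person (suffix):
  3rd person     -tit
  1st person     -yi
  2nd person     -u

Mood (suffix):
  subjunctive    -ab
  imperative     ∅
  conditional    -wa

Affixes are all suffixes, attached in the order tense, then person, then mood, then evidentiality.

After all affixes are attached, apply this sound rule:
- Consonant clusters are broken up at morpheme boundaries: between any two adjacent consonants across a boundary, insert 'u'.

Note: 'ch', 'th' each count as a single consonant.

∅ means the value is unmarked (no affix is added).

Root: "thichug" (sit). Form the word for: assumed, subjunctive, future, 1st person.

thichugewuyiabuchi

Attach tense future -ew → thichugew.
Attach person 1st person -yi → thichugewyi.
Attach mood subjunctive -ab → thichugewyiab.
Attach evidentiality assumed -chi → thichugewyiabchi.
Apply epenthesis: thichugewyiabchi → thichugewuyiabuchi.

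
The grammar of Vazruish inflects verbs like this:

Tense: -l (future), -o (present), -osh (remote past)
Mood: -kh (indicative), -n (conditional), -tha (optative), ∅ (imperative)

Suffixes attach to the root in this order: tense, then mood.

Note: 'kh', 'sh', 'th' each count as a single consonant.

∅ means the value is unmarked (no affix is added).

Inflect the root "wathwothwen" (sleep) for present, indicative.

Attach tense present -o → wathwothweno.
Attach mood indicative -kh → wathwothwenokh.

wathwothwenokh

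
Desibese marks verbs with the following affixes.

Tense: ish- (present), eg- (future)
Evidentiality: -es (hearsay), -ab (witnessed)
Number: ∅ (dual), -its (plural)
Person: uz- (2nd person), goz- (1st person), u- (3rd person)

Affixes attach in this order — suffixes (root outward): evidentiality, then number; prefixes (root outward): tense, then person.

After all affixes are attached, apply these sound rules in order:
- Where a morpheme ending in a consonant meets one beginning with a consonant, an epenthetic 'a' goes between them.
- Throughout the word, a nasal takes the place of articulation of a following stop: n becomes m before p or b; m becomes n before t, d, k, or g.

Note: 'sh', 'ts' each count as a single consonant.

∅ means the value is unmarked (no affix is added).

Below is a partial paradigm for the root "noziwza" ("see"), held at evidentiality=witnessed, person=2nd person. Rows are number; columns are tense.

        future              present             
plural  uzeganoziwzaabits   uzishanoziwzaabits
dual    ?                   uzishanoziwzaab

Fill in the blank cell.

Attach evidentiality witnessed -ab → noziwzaab.
number = dual: zero marking, form stays noziwzaab.
Attach tense future eg- → egnoziwzaab.
Attach person 2nd person uz- → uzegnoziwzaab.
Apply epenthesis: uzegnoziwzaab → uzeganoziwzaab.
Nasal assimilation: no change.

uzeganoziwzaab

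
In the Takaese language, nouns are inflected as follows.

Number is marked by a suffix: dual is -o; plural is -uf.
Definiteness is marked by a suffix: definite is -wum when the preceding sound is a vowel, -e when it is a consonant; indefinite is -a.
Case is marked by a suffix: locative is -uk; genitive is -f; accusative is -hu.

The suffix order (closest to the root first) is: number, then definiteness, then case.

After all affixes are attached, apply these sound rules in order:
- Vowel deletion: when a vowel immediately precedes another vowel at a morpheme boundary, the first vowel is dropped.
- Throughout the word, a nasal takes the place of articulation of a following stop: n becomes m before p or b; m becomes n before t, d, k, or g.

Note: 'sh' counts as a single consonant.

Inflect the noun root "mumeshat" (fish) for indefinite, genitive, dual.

mumeshataf

Attach number dual -o → mumeshato.
Attach definiteness indefinite -a → mumeshatoa.
Attach case genitive -f → mumeshatoaf.
Apply vowel deletion: mumeshatoaf → mumeshataf.
Nasal assimilation: no change.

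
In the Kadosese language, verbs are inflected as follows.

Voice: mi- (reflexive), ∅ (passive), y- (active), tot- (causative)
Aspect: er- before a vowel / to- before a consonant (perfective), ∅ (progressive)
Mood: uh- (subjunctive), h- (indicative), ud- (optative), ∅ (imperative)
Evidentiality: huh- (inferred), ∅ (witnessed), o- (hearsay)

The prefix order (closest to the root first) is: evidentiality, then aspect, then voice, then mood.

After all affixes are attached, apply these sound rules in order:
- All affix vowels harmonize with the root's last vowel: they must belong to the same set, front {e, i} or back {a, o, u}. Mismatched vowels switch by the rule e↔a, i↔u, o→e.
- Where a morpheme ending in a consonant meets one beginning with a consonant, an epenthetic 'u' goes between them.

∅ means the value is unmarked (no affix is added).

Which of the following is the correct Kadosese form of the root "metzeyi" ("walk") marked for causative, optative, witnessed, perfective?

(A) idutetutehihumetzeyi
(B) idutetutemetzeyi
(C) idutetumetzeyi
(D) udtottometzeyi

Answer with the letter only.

evidentiality = witnessed: zero marking, form stays metzeyi.
Attach aspect perfective to- (before consonant 'm') → tometzeyi.
Attach voice causative tot- → tottometzeyi.
Attach mood optative ud- → udtottometzeyi.
Apply vowel harmony: udtottometzeyi → idtettemetzeyi.
Apply epenthesis: idtettemetzeyi → idutetutemetzeyi.
So the correct form is idutetutemetzeyi, option (B).
(C) idutetumetzeyi is wrong: it uses progressive instead of perfective for aspect.
(A) idutetutehihumetzeyi is wrong: it uses inferred instead of witnessed for evidentiality.
(D) udtottometzeyi is wrong: it fails to apply the sound rule(s).

B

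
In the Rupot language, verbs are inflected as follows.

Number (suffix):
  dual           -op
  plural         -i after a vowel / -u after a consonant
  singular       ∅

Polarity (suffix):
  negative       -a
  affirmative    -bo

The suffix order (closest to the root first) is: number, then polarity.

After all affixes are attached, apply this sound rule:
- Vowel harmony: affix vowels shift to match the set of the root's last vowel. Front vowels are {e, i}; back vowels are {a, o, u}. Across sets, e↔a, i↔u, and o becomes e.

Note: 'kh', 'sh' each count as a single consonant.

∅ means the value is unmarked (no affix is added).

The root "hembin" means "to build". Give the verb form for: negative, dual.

hembinepe

Attach number dual -op → hembinop.
Attach polarity negative -a → hembinopa.
Apply vowel harmony: hembinopa → hembinepe.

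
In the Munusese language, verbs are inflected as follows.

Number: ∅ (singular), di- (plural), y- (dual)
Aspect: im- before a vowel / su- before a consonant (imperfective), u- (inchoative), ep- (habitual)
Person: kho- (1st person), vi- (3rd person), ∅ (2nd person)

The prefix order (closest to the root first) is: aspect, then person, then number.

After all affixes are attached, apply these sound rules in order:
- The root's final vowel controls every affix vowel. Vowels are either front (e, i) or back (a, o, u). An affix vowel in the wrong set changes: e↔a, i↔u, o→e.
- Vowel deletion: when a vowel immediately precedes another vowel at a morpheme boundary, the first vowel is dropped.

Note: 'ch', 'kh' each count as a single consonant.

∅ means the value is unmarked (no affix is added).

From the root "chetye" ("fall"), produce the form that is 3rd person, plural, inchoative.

Attach aspect inchoative u- → uchetye.
Attach person 3rd person vi- → viuchetye.
Attach number plural di- → diviuchetye.
Apply vowel harmony: diviuchetye → diviichetye.
Apply vowel deletion: diviichetye → divichetye.

divichetye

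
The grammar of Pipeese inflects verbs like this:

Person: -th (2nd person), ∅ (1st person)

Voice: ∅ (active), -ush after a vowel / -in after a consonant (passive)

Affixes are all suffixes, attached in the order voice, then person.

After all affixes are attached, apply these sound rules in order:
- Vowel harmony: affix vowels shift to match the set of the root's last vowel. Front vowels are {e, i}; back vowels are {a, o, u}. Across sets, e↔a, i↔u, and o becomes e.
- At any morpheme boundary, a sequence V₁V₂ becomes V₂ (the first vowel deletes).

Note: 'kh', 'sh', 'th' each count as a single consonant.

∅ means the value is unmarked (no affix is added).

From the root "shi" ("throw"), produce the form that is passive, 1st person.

Attach voice passive -ush (after vowel 'i') → shiush.
person = 1st person: zero marking, form stays shiush.
Apply vowel harmony: shiush → shiish.
Apply vowel deletion: shiish → shish.

shish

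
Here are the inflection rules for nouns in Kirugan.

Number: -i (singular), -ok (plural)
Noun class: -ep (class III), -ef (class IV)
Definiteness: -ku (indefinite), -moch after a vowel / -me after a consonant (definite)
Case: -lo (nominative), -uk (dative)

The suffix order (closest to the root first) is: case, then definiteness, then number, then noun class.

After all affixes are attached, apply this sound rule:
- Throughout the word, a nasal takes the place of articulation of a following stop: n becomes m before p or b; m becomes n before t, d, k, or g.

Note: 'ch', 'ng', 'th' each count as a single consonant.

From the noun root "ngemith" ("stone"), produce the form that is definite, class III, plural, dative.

Attach case dative -uk → ngemithuk.
Attach definiteness definite -me (after consonant 'k') → ngemithukme.
Attach number plural -ok → ngemithukmeok.
Attach noun class class III -ep → ngemithukmeokep.
Nasal assimilation: no change.

ngemithukmeokep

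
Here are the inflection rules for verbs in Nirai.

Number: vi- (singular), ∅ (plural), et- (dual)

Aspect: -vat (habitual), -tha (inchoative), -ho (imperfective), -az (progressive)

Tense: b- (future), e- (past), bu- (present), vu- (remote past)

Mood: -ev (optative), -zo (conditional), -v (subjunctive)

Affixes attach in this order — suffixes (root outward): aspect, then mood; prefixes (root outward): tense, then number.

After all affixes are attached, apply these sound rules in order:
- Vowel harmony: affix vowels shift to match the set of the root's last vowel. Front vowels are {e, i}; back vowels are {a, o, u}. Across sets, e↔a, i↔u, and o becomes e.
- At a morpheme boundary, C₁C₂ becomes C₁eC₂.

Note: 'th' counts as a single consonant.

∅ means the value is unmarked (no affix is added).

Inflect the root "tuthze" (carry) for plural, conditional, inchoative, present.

bituthzetheze

Attach tense present bu- → bututhze.
Attach aspect inchoative -tha → bututhzetha.
number = plural: zero marking, form stays bututhzetha.
Attach mood conditional -zo → bututhzethazo.
Apply vowel harmony: bututhzethazo → bituthzetheze.
Epenthesis: no change.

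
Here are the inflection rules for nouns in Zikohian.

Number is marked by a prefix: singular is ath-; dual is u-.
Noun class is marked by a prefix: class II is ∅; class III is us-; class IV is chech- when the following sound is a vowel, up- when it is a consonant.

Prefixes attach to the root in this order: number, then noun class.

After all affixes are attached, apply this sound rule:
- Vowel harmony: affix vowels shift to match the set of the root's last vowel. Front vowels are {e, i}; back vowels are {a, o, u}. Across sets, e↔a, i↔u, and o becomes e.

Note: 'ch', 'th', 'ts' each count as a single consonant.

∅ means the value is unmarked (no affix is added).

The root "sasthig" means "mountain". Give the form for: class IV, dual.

Attach number dual u- → usasthig.
Attach noun class class IV chech- (before vowel 'u') → chechusasthig.
Apply vowel harmony: chechusasthig → chechisasthig.

chechisasthig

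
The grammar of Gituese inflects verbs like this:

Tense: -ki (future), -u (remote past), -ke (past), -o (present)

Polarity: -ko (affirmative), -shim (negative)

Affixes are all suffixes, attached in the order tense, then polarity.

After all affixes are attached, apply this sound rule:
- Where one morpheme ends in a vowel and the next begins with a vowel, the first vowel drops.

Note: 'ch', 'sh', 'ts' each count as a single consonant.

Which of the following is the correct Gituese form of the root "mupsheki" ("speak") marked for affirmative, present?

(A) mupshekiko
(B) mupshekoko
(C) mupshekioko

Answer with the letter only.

B

Attach tense present -o → mupshekio.
Attach polarity affirmative -ko → mupshekioko.
Apply vowel deletion: mupshekioko → mupshekoko.
So the correct form is mupshekoko, option (B).
(C) mupshekioko is wrong: it fails to apply the sound rule(s).
(A) mupshekiko is wrong: it has the affixes in the wrong order.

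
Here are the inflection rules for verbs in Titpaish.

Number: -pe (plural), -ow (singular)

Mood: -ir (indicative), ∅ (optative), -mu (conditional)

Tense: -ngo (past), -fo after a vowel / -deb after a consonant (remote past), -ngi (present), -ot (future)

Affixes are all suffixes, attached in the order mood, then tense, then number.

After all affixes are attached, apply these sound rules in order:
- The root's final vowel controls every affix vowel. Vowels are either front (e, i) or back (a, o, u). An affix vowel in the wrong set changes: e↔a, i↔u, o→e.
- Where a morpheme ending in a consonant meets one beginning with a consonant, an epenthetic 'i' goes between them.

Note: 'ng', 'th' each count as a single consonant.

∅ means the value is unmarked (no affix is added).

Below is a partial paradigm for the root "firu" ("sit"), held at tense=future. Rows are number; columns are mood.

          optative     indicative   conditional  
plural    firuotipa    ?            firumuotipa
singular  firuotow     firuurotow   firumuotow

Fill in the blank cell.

firuurotipa

Attach mood indicative -ir → firuir.
Attach tense future -ot → firuirot.
Attach number plural -pe → firuirotpe.
Apply vowel harmony: firuirotpe → firuurotpa.
Apply epenthesis: firuurotpa → firuurotipa.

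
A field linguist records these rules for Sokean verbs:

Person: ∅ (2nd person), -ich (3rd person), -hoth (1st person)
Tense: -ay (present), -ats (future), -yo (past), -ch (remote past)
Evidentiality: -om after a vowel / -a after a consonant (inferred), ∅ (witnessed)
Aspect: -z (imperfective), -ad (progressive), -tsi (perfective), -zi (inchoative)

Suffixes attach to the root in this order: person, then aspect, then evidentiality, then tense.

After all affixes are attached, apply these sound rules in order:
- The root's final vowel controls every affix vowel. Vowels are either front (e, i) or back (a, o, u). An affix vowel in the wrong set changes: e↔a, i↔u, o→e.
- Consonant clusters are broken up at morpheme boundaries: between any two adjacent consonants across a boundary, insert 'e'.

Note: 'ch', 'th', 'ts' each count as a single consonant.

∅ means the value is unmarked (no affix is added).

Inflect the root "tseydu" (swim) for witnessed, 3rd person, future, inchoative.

Attach person 3rd person -ich → tseyduich.
Attach aspect inchoative -zi → tseyduichzi.
evidentiality = witnessed: zero marking, form stays tseyduichzi.
Attach tense future -ats → tseyduichziats.
Apply vowel harmony: tseyduichziats → tseyduuchzuats.
Apply epenthesis: tseyduuchzuats → tseyduuchezuats.

tseyduuchezuats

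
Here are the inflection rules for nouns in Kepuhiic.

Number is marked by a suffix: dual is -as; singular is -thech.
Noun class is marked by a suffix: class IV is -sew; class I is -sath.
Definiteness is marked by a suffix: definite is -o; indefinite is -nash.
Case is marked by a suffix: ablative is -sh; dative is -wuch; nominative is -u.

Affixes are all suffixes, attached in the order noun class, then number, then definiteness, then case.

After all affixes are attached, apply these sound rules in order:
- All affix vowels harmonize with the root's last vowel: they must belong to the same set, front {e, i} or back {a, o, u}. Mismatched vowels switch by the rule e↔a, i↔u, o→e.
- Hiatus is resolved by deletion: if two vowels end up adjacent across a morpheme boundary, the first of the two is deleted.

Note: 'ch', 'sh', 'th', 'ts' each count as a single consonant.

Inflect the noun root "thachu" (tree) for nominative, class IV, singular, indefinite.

thachusawthachnashu

Attach noun class class IV -sew → thachusew.
Attach number singular -thech → thachusewthech.
Attach definiteness indefinite -nash → thachusewthechnash.
Attach case nominative -u → thachusewthechnashu.
Apply vowel harmony: thachusewthechnashu → thachusawthachnashu.
Vowel deletion: no change.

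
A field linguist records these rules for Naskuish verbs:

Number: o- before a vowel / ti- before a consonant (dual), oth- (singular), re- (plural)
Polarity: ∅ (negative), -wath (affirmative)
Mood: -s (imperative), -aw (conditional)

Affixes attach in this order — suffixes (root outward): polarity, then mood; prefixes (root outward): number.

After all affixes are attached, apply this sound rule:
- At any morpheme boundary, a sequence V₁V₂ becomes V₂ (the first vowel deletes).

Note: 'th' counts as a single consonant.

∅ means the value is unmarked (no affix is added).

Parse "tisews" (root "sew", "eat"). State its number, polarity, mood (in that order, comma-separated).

Segment: ti-sew-s.
number: o/ti- → dual.
polarity: ∅ → negative.
mood: -s → imperative.

dual, negative, imperative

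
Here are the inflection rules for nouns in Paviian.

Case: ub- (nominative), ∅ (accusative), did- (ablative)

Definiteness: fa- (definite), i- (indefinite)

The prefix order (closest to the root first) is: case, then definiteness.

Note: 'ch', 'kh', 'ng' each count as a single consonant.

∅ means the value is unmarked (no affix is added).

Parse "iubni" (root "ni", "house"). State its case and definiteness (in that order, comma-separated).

Segment: i-ub-ni.
case: ub- → nominative.
definiteness: i- → indefinite.

nominative, indefinite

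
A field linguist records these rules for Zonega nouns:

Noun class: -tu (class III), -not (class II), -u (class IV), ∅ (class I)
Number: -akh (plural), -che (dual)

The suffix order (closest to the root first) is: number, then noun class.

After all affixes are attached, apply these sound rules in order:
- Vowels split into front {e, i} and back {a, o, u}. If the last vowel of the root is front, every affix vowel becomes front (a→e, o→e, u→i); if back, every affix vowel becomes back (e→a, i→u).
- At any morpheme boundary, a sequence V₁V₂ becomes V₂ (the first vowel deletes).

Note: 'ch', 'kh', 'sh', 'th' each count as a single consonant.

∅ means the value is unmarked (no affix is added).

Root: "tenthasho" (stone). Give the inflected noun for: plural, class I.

tenthashakh

Attach number plural -akh → tenthashoakh.
noun class = class I: zero marking, form stays tenthashoakh.
Vowel harmony: no change.
Apply vowel deletion: tenthashoakh → tenthashakh.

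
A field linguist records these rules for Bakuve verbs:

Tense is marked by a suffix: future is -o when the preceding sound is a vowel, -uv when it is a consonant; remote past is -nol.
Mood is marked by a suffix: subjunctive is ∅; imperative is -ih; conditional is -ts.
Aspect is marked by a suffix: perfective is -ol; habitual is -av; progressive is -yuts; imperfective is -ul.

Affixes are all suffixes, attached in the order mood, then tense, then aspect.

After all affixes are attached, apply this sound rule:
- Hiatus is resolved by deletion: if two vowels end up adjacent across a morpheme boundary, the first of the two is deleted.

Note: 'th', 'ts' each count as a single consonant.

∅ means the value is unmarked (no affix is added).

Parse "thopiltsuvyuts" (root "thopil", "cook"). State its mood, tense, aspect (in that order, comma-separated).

Segment: thopil-ts-uv-yuts.
mood: -ts → conditional.
tense: -o/uv → future.
aspect: -yuts → progressive.

conditional, future, progressive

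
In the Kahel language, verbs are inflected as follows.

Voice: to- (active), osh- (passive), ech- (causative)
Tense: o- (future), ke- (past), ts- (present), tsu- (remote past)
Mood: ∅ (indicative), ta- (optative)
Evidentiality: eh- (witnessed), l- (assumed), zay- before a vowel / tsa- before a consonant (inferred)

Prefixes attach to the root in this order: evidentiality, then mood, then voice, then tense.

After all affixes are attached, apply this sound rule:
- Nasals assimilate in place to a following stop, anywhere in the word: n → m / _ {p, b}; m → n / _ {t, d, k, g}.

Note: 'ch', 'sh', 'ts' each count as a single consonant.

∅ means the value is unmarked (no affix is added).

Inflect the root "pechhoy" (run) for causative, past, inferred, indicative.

keechtsapechhoy

Attach evidentiality inferred tsa- (before consonant 'p') → tsapechhoy.
mood = indicative: zero marking, form stays tsapechhoy.
Attach voice causative ech- → echtsapechhoy.
Attach tense past ke- → keechtsapechhoy.
Nasal assimilation: no change.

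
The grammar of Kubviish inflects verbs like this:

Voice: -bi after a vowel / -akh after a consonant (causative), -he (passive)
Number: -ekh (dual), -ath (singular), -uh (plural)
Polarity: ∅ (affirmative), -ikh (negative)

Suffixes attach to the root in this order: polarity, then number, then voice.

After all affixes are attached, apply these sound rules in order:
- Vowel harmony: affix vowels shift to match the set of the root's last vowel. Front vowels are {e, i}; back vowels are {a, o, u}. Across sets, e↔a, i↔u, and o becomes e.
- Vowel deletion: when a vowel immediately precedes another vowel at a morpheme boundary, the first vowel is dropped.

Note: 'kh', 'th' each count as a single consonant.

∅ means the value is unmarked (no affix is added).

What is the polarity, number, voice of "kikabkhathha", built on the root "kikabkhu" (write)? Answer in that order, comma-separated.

affirmative, singular, passive

Segment: kikabkhu-ath-he.
polarity: ∅ → affirmative.
number: -ath → singular.
voice: -he → passive.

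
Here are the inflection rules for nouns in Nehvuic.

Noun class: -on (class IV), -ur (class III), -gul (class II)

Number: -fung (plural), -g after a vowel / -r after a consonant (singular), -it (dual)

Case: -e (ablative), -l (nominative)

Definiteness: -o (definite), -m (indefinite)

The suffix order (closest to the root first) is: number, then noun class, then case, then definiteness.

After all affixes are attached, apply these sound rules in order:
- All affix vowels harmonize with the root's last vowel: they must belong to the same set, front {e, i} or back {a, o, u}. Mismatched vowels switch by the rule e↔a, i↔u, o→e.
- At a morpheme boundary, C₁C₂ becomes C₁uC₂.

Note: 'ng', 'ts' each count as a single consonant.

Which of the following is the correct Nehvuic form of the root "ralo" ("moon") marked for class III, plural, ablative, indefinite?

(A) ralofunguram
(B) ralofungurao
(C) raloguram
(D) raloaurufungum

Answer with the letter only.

A

Attach number plural -fung → ralofung.
Attach noun class class III -ur → ralofungur.
Attach case ablative -e → ralofungure.
Attach definiteness indefinite -m → ralofungurem.
Apply vowel harmony: ralofungurem → ralofunguram.
Epenthesis: no change.
So the correct form is ralofunguram, option (A).
(D) raloaurufungum is wrong: it has the affixes in the wrong order.
(C) raloguram is wrong: it uses singular instead of plural for number.
(B) ralofungurao is wrong: it uses definite instead of indefinite for definiteness.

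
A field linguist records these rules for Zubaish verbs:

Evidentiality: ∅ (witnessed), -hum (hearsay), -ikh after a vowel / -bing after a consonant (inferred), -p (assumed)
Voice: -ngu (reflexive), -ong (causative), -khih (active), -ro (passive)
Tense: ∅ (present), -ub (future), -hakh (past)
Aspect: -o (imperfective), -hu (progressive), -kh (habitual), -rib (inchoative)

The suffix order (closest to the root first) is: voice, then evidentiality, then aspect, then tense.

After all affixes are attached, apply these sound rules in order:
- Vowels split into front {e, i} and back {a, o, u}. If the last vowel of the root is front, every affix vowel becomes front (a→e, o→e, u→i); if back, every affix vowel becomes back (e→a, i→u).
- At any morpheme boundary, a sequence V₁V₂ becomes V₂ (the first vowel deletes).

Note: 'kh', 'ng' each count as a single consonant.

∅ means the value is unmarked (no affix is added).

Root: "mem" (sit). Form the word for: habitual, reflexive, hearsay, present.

memngihimkh

Attach voice reflexive -ngu → memngu.
Attach evidentiality hearsay -hum → memnguhum.
Attach aspect habitual -kh → memnguhumkh.
tense = present: zero marking, form stays memnguhumkh.
Apply vowel harmony: memnguhumkh → memngihimkh.
Vowel deletion: no change.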